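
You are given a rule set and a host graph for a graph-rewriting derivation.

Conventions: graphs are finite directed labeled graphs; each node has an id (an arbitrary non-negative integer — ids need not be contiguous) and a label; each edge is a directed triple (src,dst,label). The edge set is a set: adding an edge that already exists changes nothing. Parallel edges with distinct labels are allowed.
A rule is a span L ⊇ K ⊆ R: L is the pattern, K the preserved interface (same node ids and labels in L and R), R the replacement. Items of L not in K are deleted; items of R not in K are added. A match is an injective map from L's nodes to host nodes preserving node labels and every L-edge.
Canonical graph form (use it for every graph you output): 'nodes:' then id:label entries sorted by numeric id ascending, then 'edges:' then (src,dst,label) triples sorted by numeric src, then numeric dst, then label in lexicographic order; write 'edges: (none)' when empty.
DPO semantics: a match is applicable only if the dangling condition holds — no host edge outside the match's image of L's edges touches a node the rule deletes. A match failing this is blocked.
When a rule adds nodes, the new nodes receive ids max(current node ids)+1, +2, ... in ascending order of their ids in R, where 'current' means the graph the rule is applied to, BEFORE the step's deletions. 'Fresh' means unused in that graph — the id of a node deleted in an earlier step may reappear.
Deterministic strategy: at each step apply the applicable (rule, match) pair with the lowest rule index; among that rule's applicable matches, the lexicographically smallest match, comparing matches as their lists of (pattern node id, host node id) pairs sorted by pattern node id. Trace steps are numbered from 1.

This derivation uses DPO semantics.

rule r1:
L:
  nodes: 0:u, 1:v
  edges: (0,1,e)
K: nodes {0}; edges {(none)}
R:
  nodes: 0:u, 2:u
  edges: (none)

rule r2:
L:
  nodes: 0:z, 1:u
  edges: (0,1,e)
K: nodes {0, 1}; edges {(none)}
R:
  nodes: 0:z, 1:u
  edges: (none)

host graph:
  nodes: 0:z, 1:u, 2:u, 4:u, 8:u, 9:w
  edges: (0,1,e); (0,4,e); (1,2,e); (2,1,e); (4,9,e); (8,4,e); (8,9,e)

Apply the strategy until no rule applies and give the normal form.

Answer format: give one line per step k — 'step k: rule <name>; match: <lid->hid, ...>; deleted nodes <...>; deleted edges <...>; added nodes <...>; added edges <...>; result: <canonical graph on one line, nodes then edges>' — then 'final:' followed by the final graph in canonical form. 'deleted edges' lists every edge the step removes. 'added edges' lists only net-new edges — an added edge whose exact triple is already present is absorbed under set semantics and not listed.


step 1: rule r2; match: 0->0, 1->1; deleted nodes (none); deleted edges (0,1,e); added nodes (none); added edges (none); result: nodes: 0:z, 1:u, 2:u, 4:u, 8:u, 9:w edges: (0,4,e); (1,2,e); (2,1,e); (4,9,e); (8,4,e); (8,9,e)
step 2: rule r2; match: 0->0, 1->4; deleted nodes (none); deleted edges (0,4,e); added nodes (none); added edges (none); result: nodes: 0:z, 1:u, 2:u, 4:u, 8:u, 9:w edges: (1,2,e); (2,1,e); (4,9,e); (8,4,e); (8,9,e)
final:
nodes: 0:z, 1:u, 2:u, 4:u, 8:u, 9:w
edges: (1,2,e); (2,1,e); (4,9,e); (8,4,e); (8,9,e)


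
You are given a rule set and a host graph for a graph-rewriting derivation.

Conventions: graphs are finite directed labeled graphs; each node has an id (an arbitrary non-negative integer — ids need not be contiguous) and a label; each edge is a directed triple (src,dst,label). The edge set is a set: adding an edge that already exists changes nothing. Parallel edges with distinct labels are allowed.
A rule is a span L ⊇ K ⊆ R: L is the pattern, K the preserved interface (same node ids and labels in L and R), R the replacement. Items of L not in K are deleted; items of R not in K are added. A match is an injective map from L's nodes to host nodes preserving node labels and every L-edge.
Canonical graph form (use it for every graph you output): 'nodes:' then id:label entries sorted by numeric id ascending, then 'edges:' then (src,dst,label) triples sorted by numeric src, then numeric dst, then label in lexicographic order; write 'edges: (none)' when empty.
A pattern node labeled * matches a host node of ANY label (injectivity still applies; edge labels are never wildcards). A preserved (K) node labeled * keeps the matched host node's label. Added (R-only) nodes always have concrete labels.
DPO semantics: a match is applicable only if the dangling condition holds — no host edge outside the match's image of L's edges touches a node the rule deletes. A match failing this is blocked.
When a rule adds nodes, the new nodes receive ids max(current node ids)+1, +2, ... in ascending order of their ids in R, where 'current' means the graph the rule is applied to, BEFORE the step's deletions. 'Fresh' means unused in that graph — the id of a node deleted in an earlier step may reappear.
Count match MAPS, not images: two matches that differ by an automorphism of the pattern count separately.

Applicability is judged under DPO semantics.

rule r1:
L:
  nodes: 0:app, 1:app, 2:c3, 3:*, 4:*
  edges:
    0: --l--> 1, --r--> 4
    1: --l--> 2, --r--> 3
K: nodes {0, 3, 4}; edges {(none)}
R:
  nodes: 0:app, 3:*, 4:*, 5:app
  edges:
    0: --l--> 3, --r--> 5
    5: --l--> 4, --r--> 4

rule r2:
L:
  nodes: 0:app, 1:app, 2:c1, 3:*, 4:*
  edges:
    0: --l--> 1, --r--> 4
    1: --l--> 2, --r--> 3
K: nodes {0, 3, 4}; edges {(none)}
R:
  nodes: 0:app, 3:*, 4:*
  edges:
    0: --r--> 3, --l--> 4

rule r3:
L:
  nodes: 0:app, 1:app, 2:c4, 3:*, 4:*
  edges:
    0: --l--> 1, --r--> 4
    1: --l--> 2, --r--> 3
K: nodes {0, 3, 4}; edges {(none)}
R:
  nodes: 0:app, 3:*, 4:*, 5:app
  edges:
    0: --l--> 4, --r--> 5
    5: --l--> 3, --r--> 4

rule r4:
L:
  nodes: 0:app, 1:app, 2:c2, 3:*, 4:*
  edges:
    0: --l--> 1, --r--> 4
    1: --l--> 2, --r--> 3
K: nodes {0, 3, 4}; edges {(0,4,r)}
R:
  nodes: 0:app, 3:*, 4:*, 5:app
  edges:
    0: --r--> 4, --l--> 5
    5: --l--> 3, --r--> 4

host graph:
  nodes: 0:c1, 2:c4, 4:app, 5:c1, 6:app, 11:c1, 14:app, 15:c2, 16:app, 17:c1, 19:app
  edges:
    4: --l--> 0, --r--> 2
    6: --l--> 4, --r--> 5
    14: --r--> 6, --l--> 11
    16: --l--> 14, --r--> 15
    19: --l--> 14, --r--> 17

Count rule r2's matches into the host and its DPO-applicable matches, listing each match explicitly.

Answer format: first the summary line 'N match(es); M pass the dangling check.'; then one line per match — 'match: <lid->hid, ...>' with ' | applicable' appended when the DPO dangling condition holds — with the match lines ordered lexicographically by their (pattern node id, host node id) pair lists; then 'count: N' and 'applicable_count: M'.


3 match(es); 1 pass the dangling check.
match: 0->6, 1->4, 2->0, 3->2, 4->5 | applicable
match: 0->16, 1->14, 2->11, 3->6, 4->15
match: 0->19, 1->14, 2->11, 3->6, 4->17
count: 3
applicable_count: 1


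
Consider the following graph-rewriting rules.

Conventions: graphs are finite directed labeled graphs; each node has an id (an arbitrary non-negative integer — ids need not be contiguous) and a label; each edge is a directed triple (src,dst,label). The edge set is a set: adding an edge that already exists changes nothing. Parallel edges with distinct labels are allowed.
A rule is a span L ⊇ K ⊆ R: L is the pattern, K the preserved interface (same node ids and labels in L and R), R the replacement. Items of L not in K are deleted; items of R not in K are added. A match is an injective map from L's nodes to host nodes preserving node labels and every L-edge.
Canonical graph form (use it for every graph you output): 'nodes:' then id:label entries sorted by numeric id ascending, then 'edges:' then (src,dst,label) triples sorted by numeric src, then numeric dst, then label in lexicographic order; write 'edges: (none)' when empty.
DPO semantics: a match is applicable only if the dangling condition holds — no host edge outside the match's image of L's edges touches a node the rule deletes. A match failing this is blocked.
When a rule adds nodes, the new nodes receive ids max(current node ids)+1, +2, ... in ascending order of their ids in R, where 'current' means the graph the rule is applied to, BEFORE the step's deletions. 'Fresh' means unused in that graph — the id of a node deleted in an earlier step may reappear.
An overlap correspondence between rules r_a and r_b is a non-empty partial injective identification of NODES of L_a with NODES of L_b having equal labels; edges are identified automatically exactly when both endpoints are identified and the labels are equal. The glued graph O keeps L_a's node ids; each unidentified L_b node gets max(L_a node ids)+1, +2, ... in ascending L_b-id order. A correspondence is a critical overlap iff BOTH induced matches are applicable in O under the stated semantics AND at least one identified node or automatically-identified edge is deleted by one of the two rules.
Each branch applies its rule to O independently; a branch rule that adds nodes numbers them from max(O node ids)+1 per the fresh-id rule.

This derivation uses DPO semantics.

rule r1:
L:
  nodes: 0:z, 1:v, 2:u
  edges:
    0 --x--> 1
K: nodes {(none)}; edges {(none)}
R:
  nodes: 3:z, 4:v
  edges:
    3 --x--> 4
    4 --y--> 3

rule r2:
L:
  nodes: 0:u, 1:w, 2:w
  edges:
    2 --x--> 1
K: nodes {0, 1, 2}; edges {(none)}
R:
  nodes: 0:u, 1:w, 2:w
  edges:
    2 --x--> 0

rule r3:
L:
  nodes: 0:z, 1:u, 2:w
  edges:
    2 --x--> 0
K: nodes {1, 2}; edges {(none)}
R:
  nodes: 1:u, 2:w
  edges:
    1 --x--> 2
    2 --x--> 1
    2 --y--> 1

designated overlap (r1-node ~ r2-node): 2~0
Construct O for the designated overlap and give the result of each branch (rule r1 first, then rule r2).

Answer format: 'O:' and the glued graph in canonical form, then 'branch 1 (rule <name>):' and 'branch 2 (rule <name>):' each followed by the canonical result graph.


O:
nodes: 0:z, 1:v, 2:u, 3:w, 4:w
edges: (0,1,x); (4,3,x)
branch 1 (rule r1):
nodes: 3:w, 4:w, 5:z, 6:v
edges: (4,3,x); (5,6,x); (6,5,y)
branch 2 (rule r2):
nodes: 0:z, 1:v, 2:u, 3:w, 4:w
edges: (0,1,x); (4,2,x)


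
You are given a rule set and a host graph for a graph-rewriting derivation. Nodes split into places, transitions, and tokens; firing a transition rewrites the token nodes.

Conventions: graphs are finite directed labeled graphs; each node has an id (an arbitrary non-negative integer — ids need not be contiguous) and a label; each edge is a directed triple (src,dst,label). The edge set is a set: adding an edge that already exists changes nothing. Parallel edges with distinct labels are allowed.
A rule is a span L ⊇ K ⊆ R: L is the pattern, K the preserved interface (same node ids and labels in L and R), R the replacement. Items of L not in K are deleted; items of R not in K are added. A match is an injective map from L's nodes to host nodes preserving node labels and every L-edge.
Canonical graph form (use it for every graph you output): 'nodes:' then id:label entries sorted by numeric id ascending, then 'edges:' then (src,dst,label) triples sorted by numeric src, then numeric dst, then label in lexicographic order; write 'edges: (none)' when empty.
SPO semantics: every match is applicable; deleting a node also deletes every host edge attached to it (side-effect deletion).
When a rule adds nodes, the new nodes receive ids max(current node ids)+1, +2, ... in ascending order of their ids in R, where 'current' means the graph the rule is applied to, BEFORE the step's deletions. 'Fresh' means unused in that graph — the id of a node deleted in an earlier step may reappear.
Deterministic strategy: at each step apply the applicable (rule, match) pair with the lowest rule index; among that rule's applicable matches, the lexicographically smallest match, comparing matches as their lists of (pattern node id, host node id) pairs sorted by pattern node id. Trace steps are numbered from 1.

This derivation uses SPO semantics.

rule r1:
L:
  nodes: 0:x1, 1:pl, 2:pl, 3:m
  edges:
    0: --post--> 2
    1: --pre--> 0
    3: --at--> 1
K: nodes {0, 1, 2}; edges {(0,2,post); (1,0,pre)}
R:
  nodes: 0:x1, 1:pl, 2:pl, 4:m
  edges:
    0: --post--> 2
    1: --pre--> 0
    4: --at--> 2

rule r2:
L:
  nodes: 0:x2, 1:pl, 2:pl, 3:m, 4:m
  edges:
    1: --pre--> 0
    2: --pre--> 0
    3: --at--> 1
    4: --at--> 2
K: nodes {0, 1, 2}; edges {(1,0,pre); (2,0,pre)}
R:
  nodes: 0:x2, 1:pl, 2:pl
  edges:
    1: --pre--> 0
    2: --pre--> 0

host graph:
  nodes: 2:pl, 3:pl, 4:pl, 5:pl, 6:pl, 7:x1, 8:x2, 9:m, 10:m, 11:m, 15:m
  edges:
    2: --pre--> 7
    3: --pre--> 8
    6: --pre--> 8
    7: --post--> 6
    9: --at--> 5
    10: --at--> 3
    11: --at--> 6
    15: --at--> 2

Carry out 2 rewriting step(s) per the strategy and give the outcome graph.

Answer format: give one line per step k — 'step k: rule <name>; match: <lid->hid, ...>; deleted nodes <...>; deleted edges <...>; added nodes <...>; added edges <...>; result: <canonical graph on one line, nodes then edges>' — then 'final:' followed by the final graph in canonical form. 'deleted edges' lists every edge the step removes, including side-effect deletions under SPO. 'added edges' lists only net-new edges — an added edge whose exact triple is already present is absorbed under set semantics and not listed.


step 1: rule r1; match: 0->7, 1->2, 2->6, 3->15; deleted nodes 15; deleted edges (15,2,at); added nodes 16; added edges (16,6,at); result: nodes: 2:pl, 3:pl, 4:pl, 5:pl, 6:pl, 7:x1, 8:x2, 9:m, 10:m, 11:m, 16:m edges: (2,7,pre); (3,8,pre); (6,8,pre); (7,6,post); (9,5,at); (10,3,at); (11,6,at); (16,6,at)
step 2: rule r2; match: 0->8, 1->3, 2->6, 3->10, 4->11; deleted nodes 10, 11; deleted edges (10,3,at); (11,6,at); added nodes (none); added edges (none); result: nodes: 2:pl, 3:pl, 4:pl, 5:pl, 6:pl, 7:x1, 8:x2, 9:m, 16:m edges: (2,7,pre); (3,8,pre); (6,8,pre); (7,6,post); (9,5,at); (16,6,at)
final:
nodes: 2:pl, 3:pl, 4:pl, 5:pl, 6:pl, 7:x1, 8:x2, 9:m, 16:m
edges: (2,7,pre); (3,8,pre); (6,8,pre); (7,6,post); (9,5,at); (16,6,at)


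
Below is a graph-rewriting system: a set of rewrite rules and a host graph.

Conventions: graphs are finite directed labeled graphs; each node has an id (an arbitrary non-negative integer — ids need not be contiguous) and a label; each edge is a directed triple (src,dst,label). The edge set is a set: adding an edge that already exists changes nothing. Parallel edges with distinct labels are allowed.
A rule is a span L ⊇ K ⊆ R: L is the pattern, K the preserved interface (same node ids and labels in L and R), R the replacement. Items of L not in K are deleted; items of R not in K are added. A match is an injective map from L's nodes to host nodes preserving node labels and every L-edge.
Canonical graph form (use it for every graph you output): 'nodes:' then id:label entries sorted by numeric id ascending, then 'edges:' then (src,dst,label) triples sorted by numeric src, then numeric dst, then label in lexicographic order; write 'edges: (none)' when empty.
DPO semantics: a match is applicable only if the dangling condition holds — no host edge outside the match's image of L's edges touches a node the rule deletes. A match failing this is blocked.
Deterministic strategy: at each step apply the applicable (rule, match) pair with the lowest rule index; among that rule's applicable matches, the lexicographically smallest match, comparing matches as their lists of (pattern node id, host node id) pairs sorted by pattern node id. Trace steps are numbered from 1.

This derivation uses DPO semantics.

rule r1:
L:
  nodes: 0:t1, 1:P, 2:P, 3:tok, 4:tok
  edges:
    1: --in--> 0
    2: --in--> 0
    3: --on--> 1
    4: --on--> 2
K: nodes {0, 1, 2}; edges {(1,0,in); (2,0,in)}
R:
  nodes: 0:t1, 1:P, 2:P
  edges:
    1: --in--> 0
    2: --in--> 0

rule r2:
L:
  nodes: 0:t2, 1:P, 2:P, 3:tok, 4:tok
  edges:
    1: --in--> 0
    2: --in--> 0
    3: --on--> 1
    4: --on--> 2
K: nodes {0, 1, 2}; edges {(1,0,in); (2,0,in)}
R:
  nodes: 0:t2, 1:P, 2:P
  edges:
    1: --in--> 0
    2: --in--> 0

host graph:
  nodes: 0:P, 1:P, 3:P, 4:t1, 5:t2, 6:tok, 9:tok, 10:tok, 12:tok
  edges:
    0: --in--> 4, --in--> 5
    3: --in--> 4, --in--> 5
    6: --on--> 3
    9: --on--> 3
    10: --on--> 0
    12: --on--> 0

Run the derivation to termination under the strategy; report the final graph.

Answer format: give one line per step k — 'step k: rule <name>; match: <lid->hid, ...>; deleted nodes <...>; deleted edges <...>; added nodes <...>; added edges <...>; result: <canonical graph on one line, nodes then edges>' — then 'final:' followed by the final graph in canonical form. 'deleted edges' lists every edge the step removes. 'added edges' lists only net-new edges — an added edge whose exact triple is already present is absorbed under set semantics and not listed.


step 1: rule r1; match: 0->4, 1->0, 2->3, 3->10, 4->6; deleted nodes 6, 10; deleted edges (6,3,on); (10,0,on); added nodes (none); added edges (none); result: nodes: 0:P, 1:P, 3:P, 4:t1, 5:t2, 9:tok, 12:tok edges: (0,4,in); (0,5,in); (3,4,in); (3,5,in); (9,3,on); (12,0,on)
step 2: rule r1; match: 0->4, 1->0, 2->3, 3->12, 4->9; deleted nodes 9, 12; deleted edges (9,3,on); (12,0,on); added nodes (none); added edges (none); result: nodes: 0:P, 1:P, 3:P, 4:t1, 5:t2 edges: (0,4,in); (0,5,in); (3,4,in); (3,5,in)
final:
nodes: 0:P, 1:P, 3:P, 4:t1, 5:t2
edges: (0,4,in); (0,5,in); (3,4,in); (3,5,in)


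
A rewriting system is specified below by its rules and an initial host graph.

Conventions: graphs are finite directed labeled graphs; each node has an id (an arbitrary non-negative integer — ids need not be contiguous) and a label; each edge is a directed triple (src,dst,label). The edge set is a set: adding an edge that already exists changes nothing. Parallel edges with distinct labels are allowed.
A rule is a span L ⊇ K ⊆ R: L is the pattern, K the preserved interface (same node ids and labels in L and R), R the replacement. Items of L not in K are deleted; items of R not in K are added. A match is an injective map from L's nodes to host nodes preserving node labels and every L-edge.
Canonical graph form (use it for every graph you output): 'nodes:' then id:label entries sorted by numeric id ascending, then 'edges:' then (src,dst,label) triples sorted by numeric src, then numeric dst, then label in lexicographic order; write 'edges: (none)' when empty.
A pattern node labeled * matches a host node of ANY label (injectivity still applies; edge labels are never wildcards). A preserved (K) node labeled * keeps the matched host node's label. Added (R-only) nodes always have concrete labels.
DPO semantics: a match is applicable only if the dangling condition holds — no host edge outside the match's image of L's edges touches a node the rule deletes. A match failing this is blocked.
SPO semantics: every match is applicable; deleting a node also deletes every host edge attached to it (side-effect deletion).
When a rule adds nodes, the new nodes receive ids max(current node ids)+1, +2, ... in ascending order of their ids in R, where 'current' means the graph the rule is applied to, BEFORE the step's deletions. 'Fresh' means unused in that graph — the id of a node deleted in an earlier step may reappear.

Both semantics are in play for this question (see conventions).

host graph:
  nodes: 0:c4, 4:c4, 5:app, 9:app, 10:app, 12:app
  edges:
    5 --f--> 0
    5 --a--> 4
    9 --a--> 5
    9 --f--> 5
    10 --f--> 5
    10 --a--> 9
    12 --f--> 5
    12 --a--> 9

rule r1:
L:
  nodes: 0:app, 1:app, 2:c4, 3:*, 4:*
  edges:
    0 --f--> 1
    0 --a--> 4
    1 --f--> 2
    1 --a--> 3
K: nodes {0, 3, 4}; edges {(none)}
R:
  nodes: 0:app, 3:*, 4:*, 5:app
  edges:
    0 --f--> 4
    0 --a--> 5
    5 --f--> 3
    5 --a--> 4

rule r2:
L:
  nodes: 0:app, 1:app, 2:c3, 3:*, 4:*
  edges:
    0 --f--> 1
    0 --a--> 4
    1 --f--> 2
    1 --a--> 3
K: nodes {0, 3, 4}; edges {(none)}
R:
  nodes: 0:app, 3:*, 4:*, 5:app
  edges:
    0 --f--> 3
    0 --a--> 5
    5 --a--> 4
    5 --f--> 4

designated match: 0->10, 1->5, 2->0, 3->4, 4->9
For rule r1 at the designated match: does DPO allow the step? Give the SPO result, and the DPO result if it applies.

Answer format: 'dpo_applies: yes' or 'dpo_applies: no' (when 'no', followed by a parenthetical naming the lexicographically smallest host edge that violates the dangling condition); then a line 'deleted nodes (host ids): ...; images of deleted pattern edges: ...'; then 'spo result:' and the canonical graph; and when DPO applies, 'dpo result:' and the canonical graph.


dpo_applies: no
(the rule deletes node 5, which keeps host edge (9,5,a) outside the match image — the dangling condition fails, DPO blocks; SPO proceeds and side-deletes such edges)
deleted nodes (host ids): 0, 5; images of deleted pattern edges: (5,0,f); (5,4,a); (10,5,f); (10,9,a)
spo result:
nodes: 4:c4, 9:app, 10:app, 12:app, 13:app
edges: (10,9,f); (10,13,a); (12,9,a); (13,4,f); (13,9,a)


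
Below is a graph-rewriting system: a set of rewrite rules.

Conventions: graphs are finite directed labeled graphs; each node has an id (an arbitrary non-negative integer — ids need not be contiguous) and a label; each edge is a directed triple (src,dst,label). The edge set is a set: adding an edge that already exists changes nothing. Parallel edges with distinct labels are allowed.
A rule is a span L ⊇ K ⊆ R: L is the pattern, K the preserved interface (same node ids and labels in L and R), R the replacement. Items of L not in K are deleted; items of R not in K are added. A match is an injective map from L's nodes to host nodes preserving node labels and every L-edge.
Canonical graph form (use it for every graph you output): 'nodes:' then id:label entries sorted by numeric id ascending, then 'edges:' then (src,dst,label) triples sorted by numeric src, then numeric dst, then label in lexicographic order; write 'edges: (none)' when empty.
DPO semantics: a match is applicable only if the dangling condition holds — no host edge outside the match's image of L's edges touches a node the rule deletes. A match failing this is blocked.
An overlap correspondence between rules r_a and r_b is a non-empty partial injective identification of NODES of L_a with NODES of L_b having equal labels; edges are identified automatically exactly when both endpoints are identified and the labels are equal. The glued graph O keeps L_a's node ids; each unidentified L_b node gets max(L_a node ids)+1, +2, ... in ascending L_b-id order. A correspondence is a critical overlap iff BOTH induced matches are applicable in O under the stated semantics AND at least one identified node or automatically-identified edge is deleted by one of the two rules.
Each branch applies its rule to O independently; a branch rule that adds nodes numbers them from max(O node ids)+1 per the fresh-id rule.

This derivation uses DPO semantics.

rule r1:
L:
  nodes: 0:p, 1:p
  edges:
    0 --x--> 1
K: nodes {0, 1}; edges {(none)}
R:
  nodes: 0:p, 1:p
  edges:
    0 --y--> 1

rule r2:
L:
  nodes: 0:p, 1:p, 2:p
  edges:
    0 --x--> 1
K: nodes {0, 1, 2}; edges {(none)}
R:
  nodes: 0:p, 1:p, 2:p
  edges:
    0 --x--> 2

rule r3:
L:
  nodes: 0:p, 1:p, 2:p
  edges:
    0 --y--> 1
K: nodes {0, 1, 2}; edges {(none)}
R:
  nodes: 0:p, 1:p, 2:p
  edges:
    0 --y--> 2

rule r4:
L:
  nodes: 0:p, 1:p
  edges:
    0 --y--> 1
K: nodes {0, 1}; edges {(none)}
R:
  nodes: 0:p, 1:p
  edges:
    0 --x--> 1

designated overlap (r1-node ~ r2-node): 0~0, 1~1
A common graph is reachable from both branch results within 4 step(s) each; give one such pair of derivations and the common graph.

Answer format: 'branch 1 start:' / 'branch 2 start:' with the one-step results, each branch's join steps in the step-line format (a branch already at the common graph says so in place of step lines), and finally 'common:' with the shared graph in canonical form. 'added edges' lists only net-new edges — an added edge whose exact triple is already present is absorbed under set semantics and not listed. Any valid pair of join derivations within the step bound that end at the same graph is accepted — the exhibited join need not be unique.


branch 1 start:
nodes: 0:p, 1:p, 2:p
edges: (0,1,y)
branch 2 start:
nodes: 0:p, 1:p, 2:p
edges: (0,2,x)
branch 1 step 1: rule r4; match: 0->0, 1->1; deleted nodes (none); deleted edges (0,1,y); added nodes (none); added edges (0,1,x); result: nodes: 0:p, 1:p, 2:p edges: (0,1,x)
branch 2 step 1: rule r2; match: 0->0, 1->2, 2->1; deleted nodes (none); deleted edges (0,2,x); added nodes (none); added edges (0,1,x); result: nodes: 0:p, 1:p, 2:p edges: (0,1,x)
common:
nodes: 0:p, 1:p, 2:p
edges: (0,1,x)


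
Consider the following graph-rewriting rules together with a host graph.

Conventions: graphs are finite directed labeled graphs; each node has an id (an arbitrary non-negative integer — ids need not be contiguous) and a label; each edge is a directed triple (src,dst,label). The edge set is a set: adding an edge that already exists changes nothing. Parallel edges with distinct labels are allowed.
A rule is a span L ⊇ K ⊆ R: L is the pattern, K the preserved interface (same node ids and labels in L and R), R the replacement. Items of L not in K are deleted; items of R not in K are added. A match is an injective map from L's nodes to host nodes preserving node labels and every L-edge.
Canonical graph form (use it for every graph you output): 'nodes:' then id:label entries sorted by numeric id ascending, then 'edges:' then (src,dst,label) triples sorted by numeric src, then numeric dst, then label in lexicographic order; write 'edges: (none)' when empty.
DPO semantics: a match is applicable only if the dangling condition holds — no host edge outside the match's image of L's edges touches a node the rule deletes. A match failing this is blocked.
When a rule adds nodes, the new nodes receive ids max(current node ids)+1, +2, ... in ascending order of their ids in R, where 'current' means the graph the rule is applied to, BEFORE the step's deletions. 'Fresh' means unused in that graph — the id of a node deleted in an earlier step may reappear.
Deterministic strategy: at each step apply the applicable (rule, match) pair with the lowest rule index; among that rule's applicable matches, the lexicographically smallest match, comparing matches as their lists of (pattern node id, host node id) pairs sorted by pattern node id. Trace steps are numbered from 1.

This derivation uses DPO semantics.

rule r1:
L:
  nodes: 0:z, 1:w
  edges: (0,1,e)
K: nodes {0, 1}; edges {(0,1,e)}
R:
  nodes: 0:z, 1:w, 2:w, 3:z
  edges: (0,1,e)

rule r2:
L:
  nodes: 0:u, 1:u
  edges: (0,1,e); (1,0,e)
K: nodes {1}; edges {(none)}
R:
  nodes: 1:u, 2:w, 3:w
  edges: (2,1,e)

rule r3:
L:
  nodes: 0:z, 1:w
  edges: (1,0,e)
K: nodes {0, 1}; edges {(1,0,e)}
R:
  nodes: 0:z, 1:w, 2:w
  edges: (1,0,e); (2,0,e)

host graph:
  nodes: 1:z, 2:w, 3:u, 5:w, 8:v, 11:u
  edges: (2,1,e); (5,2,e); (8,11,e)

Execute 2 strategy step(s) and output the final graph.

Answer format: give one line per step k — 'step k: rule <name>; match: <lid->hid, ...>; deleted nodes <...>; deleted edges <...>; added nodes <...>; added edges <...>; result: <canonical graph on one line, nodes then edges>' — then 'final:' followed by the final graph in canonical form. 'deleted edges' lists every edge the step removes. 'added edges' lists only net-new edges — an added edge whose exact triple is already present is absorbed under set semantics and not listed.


step 1: rule r3; match: 0->1, 1->2; deleted nodes (none); deleted edges (none); added nodes 12; added edges (12,1,e); result: nodes: 1:z, 2:w, 3:u, 5:w, 8:v, 11:u, 12:w edges: (2,1,e); (5,2,e); (8,11,e); (12,1,e)
step 2: rule r3; match: 0->1, 1->2; deleted nodes (none); deleted edges (none); added nodes 13; added edges (13,1,e); result: nodes: 1:z, 2:w, 3:u, 5:w, 8:v, 11:u, 12:w, 13:w edges: (2,1,e); (5,2,e); (8,11,e); (12,1,e); (13,1,e)
final:
nodes: 1:z, 2:w, 3:u, 5:w, 8:v, 11:u, 12:w, 13:w
edges: (2,1,e); (5,2,e); (8,11,e); (12,1,e); (13,1,e)


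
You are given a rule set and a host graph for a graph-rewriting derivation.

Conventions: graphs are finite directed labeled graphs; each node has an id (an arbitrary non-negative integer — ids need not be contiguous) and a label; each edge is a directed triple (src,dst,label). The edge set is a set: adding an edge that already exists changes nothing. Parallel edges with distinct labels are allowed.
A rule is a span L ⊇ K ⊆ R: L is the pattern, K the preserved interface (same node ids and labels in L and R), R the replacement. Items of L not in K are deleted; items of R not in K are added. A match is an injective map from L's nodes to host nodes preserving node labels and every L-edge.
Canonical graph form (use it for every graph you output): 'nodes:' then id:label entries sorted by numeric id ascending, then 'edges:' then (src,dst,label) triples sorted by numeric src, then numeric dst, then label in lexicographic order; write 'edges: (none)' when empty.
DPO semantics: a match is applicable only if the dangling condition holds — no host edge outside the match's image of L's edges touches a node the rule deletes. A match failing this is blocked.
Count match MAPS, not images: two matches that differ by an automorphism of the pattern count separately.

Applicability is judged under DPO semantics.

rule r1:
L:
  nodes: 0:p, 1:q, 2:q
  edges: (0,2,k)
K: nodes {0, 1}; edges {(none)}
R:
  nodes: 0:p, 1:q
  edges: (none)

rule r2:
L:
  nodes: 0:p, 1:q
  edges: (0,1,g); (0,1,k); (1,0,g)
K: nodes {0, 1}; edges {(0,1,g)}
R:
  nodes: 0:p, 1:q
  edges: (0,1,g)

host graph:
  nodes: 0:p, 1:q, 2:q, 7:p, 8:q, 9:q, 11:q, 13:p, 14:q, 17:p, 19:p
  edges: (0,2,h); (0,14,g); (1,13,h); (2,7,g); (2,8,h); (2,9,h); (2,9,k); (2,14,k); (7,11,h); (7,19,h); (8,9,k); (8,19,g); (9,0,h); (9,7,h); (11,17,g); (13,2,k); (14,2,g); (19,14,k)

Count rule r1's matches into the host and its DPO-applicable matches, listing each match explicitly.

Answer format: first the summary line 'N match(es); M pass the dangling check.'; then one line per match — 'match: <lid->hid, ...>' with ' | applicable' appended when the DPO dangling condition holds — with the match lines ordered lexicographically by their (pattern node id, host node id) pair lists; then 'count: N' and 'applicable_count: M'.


10 match(es); 0 pass the dangling check.
match: 0->13, 1->1, 2->2
match: 0->13, 1->8, 2->2
match: 0->13, 1->9, 2->2
match: 0->13, 1->11, 2->2
match: 0->13, 1->14, 2->2
match: 0->19, 1->1, 2->14
match: 0->19, 1->2, 2->14
match: 0->19, 1->8, 2->14
match: 0->19, 1->9, 2->14
match: 0->19, 1->11, 2->14
count: 10
applicable_count: 0


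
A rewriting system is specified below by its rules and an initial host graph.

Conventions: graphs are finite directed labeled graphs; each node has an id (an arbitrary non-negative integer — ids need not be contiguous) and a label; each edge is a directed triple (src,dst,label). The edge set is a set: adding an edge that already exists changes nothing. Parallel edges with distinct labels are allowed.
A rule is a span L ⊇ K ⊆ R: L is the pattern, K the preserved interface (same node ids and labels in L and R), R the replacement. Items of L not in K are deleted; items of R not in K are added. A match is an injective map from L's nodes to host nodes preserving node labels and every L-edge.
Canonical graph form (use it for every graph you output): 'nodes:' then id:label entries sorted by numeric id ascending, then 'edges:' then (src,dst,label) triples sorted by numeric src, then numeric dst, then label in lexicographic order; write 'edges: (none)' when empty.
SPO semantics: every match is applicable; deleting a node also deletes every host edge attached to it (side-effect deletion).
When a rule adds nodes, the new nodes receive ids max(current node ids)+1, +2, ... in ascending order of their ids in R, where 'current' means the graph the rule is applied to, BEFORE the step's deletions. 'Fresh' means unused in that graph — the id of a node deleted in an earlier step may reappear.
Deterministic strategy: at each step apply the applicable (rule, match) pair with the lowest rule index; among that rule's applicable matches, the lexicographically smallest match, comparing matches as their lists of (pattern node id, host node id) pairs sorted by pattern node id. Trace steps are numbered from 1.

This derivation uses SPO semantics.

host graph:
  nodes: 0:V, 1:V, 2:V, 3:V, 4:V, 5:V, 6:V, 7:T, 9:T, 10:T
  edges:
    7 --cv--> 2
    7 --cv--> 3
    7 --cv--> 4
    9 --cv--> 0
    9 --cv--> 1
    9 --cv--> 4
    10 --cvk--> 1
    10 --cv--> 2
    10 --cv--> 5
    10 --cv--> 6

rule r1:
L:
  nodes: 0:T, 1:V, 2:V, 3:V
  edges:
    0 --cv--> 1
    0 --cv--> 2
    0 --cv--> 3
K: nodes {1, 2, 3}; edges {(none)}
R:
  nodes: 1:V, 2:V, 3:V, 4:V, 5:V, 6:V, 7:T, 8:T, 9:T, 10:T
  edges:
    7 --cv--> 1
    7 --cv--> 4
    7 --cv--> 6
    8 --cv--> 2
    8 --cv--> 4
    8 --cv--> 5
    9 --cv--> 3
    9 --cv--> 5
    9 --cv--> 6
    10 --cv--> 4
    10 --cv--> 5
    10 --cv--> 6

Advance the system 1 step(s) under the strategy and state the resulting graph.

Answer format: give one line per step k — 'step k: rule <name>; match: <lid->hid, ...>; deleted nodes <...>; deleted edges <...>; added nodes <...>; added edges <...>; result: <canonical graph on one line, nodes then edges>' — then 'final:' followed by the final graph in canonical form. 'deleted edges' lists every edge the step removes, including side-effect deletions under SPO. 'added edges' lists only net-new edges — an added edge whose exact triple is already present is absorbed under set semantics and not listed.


step 1: rule r1; match: 0->7, 1->2, 2->3, 3->4; deleted nodes 7; deleted edges (7,2,cv); (7,3,cv); (7,4,cv); added nodes 11, 12, 13, 14, 15, 16, 17; added edges (14,2,cv); (14,11,cv); (14,13,cv); (15,3,cv); (15,11,cv); (15,12,cv); (16,4,cv); (16,12,cv); (16,13,cv); (17,11,cv); (17,12,cv); (17,13,cv); result: nodes: 0:V, 1:V, 2:V, 3:V, 4:V, 5:V, 6:V, 9:T, 10:T, 11:V, 12:V, 13:V, 14:T, 15:T, 16:T, 17:T edges: (9,0,cv); (9,1,cv); (9,4,cv); (10,1,cvk); (10,2,cv); (10,5,cv); (10,6,cv); (14,2,cv); (14,11,cv); (14,13,cv); (15,3,cv); (15,11,cv); (15,12,cv); (16,4,cv); (16,12,cv); (16,13,cv); (17,11,cv); (17,12,cv); (17,13,cv)
final:
nodes: 0:V, 1:V, 2:V, 3:V, 4:V, 5:V, 6:V, 9:T, 10:T, 11:V, 12:V, 13:V, 14:T, 15:T, 16:T, 17:T
edges: (9,0,cv); (9,1,cv); (9,4,cv); (10,1,cvk); (10,2,cv); (10,5,cv); (10,6,cv); (14,2,cv); (14,11,cv); (14,13,cv); (15,3,cv); (15,11,cv); (15,12,cv); (16,4,cv); (16,12,cv); (16,13,cv); (17,11,cv); (17,12,cv); (17,13,cv)


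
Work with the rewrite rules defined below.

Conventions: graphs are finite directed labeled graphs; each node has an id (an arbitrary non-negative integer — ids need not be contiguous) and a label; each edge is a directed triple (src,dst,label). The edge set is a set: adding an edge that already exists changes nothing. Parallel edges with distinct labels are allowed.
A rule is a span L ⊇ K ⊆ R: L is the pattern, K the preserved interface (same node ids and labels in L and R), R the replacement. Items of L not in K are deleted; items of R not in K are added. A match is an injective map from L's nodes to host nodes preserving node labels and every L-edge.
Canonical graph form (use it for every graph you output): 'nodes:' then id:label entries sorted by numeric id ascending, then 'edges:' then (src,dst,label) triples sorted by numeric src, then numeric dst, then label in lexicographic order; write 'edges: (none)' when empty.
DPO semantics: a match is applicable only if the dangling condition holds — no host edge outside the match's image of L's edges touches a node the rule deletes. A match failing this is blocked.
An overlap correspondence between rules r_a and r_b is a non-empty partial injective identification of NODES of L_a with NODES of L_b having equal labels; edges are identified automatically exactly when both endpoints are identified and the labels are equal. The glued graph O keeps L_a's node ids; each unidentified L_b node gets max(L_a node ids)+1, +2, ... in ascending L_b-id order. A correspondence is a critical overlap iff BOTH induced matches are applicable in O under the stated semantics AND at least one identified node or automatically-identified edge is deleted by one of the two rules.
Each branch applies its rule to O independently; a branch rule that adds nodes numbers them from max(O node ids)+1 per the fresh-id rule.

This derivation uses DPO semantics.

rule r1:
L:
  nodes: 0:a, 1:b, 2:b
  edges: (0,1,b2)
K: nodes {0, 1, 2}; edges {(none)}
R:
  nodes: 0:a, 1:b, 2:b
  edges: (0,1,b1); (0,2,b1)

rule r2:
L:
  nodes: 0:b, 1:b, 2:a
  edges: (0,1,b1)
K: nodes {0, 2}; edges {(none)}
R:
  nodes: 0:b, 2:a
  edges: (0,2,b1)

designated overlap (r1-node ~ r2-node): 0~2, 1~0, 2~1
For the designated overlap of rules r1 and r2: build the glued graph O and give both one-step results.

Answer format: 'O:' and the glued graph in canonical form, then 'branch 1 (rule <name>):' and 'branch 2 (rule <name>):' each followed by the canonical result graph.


O:
nodes: 0:a, 1:b, 2:b
edges: (0,1,b2); (1,2,b1)
branch 1 (rule r1):
nodes: 0:a, 1:b, 2:b
edges: (0,1,b1); (0,2,b1); (1,2,b1)
branch 2 (rule r2):
nodes: 0:a, 1:b
edges: (0,1,b2); (1,0,b1)


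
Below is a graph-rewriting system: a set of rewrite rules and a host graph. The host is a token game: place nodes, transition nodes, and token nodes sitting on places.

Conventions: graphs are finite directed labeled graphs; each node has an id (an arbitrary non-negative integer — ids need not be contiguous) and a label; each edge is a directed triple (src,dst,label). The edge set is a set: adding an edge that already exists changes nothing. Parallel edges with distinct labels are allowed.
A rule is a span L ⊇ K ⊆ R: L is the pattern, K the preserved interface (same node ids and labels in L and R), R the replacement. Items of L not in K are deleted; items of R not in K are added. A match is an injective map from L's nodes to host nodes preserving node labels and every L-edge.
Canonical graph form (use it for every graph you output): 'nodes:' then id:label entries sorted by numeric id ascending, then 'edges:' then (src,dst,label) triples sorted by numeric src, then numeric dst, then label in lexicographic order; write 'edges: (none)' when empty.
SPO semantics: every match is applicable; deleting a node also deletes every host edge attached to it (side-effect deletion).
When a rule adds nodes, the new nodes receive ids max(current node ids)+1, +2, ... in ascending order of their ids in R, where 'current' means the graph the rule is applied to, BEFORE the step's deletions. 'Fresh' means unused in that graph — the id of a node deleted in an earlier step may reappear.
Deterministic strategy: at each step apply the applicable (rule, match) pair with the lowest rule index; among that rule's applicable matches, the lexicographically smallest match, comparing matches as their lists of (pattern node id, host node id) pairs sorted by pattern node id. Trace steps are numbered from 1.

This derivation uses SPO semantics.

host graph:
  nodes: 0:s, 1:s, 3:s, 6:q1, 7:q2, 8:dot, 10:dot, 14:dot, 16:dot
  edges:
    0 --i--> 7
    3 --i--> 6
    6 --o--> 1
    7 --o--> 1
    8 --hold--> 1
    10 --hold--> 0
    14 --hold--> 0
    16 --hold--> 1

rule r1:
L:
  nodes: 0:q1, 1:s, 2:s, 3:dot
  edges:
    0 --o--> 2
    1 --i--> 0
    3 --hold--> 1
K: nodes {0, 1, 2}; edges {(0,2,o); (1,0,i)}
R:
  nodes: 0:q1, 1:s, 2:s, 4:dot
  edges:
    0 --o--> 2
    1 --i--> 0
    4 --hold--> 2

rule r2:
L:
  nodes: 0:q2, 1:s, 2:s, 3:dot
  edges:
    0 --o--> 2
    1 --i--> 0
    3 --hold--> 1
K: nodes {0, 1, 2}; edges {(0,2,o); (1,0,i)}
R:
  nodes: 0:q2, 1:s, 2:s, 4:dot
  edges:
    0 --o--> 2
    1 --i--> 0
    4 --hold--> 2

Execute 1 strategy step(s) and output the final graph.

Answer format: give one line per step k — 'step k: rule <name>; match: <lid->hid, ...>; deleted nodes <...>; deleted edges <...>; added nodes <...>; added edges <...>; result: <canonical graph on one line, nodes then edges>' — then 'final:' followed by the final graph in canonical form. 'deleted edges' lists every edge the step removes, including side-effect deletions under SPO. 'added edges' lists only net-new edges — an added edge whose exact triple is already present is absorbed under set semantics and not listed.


step 1: rule r2; match: 0->7, 1->0, 2->1, 3->10; deleted nodes 10; deleted edges (10,0,hold); added nodes 17; added edges (17,1,hold); result: nodes: 0:s, 1:s, 3:s, 6:q1, 7:q2, 8:dot, 14:dot, 16:dot, 17:dot edges: (0,7,i); (3,6,i); (6,1,o); (7,1,o); (8,1,hold); (14,0,hold); (16,1,hold); (17,1,hold)
final:
nodes: 0:s, 1:s, 3:s, 6:q1, 7:q2, 8:dot, 14:dot, 16:dot, 17:dot
edges: (0,7,i); (3,6,i); (6,1,o); (7,1,o); (8,1,hold); (14,0,hold); (16,1,hold); (17,1,hold)
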